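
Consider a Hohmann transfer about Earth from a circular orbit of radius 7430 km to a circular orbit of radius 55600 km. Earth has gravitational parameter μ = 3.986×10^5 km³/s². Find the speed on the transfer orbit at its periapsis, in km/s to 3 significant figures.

Semi-major axis of the transfer orbit: a_t = (7430 + 55600)/2 = 31515 km.
At periapsis, r = 7430 km.
Vis-viva: v = √[μ(2/r − 1/a_t)] = √[3.986×10^5 × (2/7430 − 1/31515)] = 9.729 km/s.

v = 9.73 km/s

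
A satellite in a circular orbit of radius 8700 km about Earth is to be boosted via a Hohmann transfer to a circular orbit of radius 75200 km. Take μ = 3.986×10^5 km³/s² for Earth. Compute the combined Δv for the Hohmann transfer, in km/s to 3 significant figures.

The Hohmann ellipse has a_t = (r₁ + r₂)/2 = 41950 km.
At r₁ the circular-orbit speed is v₁ = √(μ/r₁) = 6.769 km/s.
Transfer-orbit speed at r₁ (v² = μ(2/r − 1/a)): v_p = √[μ(2/r₁ − 1/a_t)] = 9.063 km/s.
First burn Δv₁ = |v_p − v₁| = 2.294 km/s.
At r₂, v₂ = √(μ/r₂) = 2.302 km/s.
Transfer-orbit speed at r₂: v_a = √[μ(2/r₂ − 1/a_t)] = 1.048 km/s.
Second burn Δv₂ = |v₂ − v_a| = 1.254 km/s.
Δv = Δv₁ + Δv₂ = 2.294 + 1.254 = 3.548 km/s.

Δv = 3.55 km/s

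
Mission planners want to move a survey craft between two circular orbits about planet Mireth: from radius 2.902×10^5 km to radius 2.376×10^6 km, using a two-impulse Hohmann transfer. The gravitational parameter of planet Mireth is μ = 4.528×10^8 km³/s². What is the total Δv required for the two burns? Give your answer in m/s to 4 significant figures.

Δv = 20600 m/s

Transfer-ellipse semi-major axis a_t = (r₁ + r₂)/2 = (2.902×10^5 + 2.376×10^6)/2 = 1.3331×10^6 km.
Circular speed at r₁: v₁ = √(μ/r₁) = √(4.528×10^8/2.902×10^5) = 39.501 km/s.
Transfer-orbit speed at r₁ (v² = μ(2/r − 1/a)): v_p = √[μ(2/r₁ − 1/a_t)] = 52.735 km/s.
First burn Δv₁ = |v_p − v₁| = 13.234 km/s.
Circular speed at r₂: v₂ = √(μ/r₂) = 13.8048 km/s.
Transfer-orbit speed at r₂: v_a = √[μ(2/r₂ − 1/a_t)] = 6.44091 km/s.
Second burn Δv₂ = |v₂ − v_a| = 7.3639 km/s.
Δv = Δv₁ + Δv₂ = 13.234 + 7.3639 = 20.60 km/s.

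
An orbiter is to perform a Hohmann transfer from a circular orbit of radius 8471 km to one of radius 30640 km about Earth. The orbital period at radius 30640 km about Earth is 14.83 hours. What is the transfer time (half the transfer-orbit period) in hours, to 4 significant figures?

From Kepler's third law T² = 4π²r³/μ at r = 30640 km, T = 14.83 hours = 14.83 × 3600 s = 53388 s: μ = 4π²r³/T² = 3.98418×10^5 km³/s².
Transfer-ellipse semi-major axis a_t = (r₁ + r₂)/2 = (8471 + 30640)/2 = 19555.5 km.
Half the transfer-orbit period gives t = π√(a_t³/μ) = 13610 s.
Converting: 13610 s ÷ 3600 s/hour = 3.781 hours.

t = 3.781 hours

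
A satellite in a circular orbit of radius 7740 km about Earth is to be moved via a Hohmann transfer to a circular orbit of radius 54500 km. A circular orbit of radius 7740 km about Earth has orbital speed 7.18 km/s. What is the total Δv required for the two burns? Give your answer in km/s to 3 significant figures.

Δv = 3.68 km/s

From the circular-orbit relation v² = μ/r at r = 7740 km: μ = v²r = (7.18)² × 7740 = 3.99016×10^5 km³/s².
Transfer-ellipse semi-major axis a_t = (r₁ + r₂)/2 = (7740 + 54500)/2 = 31120 km.
At r₁ the circular-orbit speed is v₁ = √(μ/r₁) = 7.180 km/s.
On the transfer ellipse at r₁, vis-viva equation gives v_p = √[μ(2/r₁ − 1/a_t)] = 9.502 km/s.
First burn Δv₁ = |v_p − v₁| = 2.322 km/s.
At r₂, v₂ = √(μ/r₂) = 2.7058 km/s.
Transfer-orbit speed at r₂: v_a = √[μ(2/r₂ − 1/a_t)] = 1.3494 km/s.
Second burn Δv₂ = |v₂ − v_a| = 1.356 km/s.
Total Δv = Δv₁ + Δv₂ = 3.678 km/s.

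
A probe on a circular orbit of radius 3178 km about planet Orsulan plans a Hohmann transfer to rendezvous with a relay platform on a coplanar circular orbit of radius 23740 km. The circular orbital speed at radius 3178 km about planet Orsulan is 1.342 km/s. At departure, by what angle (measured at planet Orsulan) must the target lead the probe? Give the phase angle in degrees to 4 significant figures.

From the circular-orbit relation v² = μ/r at r = 3178 km: μ = v²r = (1.342)² × 3178 = 5723.46 km³/s².
Semi-major axis of the transfer orbit: a_t = (3178 + 23740)/2 = 13459 km.
Transfer time t = π√(a_t³/μ) = 64839 s.
The target's mean motion on its circular orbit is ω₂ = √(μ/r₂³) = 2.0683×10^-5 rad/s.
Angle swept by the target during transfer: ω₂·t = 1.3411 rad = 76.84°.
Arrival is 180° from departure on the ellipse, so φ = 180° − 76.84° = 103.2°.

φ = 103.2°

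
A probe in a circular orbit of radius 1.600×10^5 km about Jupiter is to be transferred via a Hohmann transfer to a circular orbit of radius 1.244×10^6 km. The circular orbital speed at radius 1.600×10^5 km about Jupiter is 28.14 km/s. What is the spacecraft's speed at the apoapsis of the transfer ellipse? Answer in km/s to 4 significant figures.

v = 4.818 km/s

From the circular-orbit relation v² = μ/r at r = 1.600×10^5 km: μ = v²r = (28.14)² × 1.600×10^5 = 1.26698×10^8 km³/s².
Transfer-ellipse semi-major axis a_t = (r₁ + r₂)/2 = (1.600×10^5 + 1.244×10^6)/2 = 7.020×10^5 km.
At apoapsis, r = 1.244×10^6 km.
Vis-viva: v = √[μ(2/r − 1/a_t)] = √[1.26698×10^8 × (2/1.244×10^6 − 1/7.020×10^5)] = 4.818 km/s.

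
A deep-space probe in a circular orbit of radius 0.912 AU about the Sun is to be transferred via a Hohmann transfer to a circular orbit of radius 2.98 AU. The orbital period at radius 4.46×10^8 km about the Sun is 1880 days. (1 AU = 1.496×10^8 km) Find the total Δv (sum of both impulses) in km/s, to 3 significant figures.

From Kepler's third law T² = 4π²r³/μ at r = 4.46×10^8 km, T = 1880 days = 1880 × 86400 s = 1.62432×10^8 s: μ = 4π²r³/T² = 1.32746×10^11 km³/s².
In km: r₁ = 0.912 × 1.496×10^8 = 1.364352×10^8 km; r₂ = 2.98 × 1.496×10^8 = 4.45808×10^8 km.
Transfer-ellipse semi-major axis a_t = (r₁ + r₂)/2 = (1.364352×10^8 + 4.45808×10^8)/2 = 2.911216×10^8 km.
Circular speed at r₁: v₁ = √(μ/r₁) = √(1.32746×10^11/1.364352×10^8) = 31.1923 km/s.
Transfer-orbit speed at r₁ (vis-viva equation): v_p = √[μ(2/r₁ − 1/a_t)] = 38.5997 km/s.
First burn Δv₁ = |v_p − v₁| = 7.407 km/s.
At r₂, v₂ = √(μ/r₂) = 17.256 km/s.
Transfer-orbit speed at r₂: v_a = √[μ(2/r₂ − 1/a_t)] = 11.813 km/s.
Second burn Δv₂ = |v₂ − v_a| = 5.443 km/s.
Total Δv = Δv₁ + Δv₂ = 12.85 km/s.

Δv = 12.9 km/s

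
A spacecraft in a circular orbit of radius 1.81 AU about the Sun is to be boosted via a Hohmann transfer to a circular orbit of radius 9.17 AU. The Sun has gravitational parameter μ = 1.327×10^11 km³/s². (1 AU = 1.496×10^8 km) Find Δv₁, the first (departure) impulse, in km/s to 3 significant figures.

Δv₁ = 6.47 km/s

In km: r₁ = 1.81 × 1.496×10^8 = 2.70776×10^8 km; r₂ = 9.17 × 1.496×10^8 = 1.371832×10^9 km.
Semi-major axis of the transfer orbit: a_t = (2.70776×10^8 + 1.371832×10^9)/2 = 8.21304×10^8 km.
On the circular orbit at r = 2.70776×10^8 km, v_c = √(μ/r) = 22.138 km/s.
Vis-viva on the transfer ellipse at r = 2.70776×10^8 km gives v_t = √[μ(2/r − 1/a_t)] = 28.611 km/s.
Δv₁ = |v_t − v_c| = |28.611 − 22.138| = 6.473 km/s.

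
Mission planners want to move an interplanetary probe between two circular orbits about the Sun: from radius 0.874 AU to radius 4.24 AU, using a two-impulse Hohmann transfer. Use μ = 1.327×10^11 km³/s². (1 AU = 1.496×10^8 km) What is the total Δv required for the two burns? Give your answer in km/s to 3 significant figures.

Δv = 15.2 km/s

In km: r₁ = 0.874 × 1.496×10^8 = 1.307504×10^8 km; r₂ = 4.24 × 1.496×10^8 = 6.34304×10^8 km.
Transfer-ellipse semi-major axis a_t = (r₁ + r₂)/2 = (1.307504×10^8 + 6.34304×10^8)/2 = 3.825272×10^8 km.
Circular speed at r₁: v₁ = √(μ/r₁) = √(1.327×10^11/1.307504×10^8) = 31.8577 km/s.
On the transfer ellipse at r₁, v² = μ(2/r − 1/a) gives v_p = √[μ(2/r₁ − 1/a_t)] = 41.0234 km/s.
First burn Δv₁ = |v_p − v₁| = 9.166 km/s.
Circular speed at r₂: v₂ = √(μ/r₂) = 14.464 km/s.
Transfer-orbit speed at r₂: v_a = √[μ(2/r₂ − 1/a_t)] = 8.4562 km/s.
Second burn Δv₂ = |v₂ − v_a| = 6.008 km/s.
Total Δv = Δv₁ + Δv₂ = 15.17 km/s.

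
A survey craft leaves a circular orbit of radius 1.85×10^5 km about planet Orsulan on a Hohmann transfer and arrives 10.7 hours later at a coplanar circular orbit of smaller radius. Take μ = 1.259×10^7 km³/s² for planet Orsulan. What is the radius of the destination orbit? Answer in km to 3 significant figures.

r₂ = 62400 km

Transfer time t = 10.7 hours = 38520 s, and t = π√(a_t³/μ).
So a_t = (μ t²/π²)^(1/3) = (1.259×10^7 × (38520)² / π²)^(1/3) = 1.2370×10^5 km.
Since a_t = (r₁ + r₂)/2, r₂ = 2a_t − r₁ = 2×1.2370×10^5 − 1.850×10^5 = 62400 km.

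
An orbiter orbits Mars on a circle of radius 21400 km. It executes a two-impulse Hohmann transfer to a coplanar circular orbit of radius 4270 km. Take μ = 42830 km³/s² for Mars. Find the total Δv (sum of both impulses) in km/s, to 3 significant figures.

Δv = 1.52 km/s

Semi-major axis of the transfer orbit: a_t = (21400 + 4270)/2 = 12835 km.
Circular speed at r₁: v₁ = √(μ/r₁) = √(42830/21400) = 1.4147 km/s.
On the transfer ellipse at r₁, vis-viva equation gives v_a = √[μ(2/r₁ − 1/a_t)] = 0.81599 km/s.
First burn Δv₁ = |v_a − v₁| = 0.5987 km/s.
Circular speed at r₂: v₂ = √(μ/r₂) = 3.1671 km/s.
Transfer-orbit speed at r₂: v_p = √[μ(2/r₂ − 1/a_t)] = 4.0895 km/s.
Second burn Δv₂ = |v₂ − v_p| = 0.9224 km/s.
Δv = Δv₁ + Δv₂ = 0.5987 + 0.9224 = 1.521 km/s.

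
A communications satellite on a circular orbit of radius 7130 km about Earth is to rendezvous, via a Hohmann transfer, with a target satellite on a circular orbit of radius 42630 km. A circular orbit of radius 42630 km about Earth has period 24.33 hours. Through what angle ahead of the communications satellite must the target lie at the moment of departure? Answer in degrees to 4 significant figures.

From Kepler's third law T² = 4π²r³/μ at r = 42630 km, T = 24.33 hours = 24.33 × 3600 s = 87588 s: μ = 4π²r³/T² = 3.98673×10^5 km³/s².
Semi-major axis of the transfer orbit: a_t = (7130 + 42630)/2 = 24880 km.
Transfer time t = π√(a_t³/μ) = 19526 s.
Target angular speed ω₂ = √(μ/r₂³) = 7.1736×10^-5 rad/s.
Angle swept by the target during transfer: ω₂·t = 1.40072 rad = 80.26°.
Arrival is 180° from departure on the ellipse, so φ = 180° − 80.26° = 99.74°.

φ = 99.74°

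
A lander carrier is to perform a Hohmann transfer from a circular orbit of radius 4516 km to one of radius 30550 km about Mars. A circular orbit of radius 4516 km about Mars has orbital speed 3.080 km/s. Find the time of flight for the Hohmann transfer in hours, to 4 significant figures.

From the circular-orbit relation v² = μ/r at r = 4516 km: μ = v²r = (3.080)² × 4516 = 42840.6 km³/s².
Transfer-ellipse semi-major axis a_t = (r₁ + r₂)/2 = (4516 + 30550)/2 = 17533 km.
Half the transfer-orbit period gives t = π√(a_t³/μ) = 35238 s.
Converting: 35238 s ÷ 3600 s/hour = 9.788 hours.

t = 9.788 hours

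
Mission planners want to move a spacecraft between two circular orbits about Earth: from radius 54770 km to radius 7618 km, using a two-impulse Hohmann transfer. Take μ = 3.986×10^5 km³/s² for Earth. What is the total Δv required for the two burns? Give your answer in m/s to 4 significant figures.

Transfer-ellipse semi-major axis a_t = (r₁ + r₂)/2 = (54770 + 7618)/2 = 31194 km.
Circular speed at r₁: v₁ = √(μ/r₁) = √(3.986×10^5/54770) = 2.698 km/s.
Transfer-orbit speed at r₁ (vis-viva equation): v_a = √[μ(2/r₁ − 1/a_t)] = 1.333 km/s.
First burn Δv₁ = |v_a − v₁| = 1.365 km/s.
Circular speed at r₂: v₂ = √(μ/r₂) = 7.2335 km/s.
Transfer-orbit speed at r₂: v_p = √[μ(2/r₂ − 1/a_t)] = 9.5848 km/s.
Second burn Δv₂ = |v₂ − v_p| = 2.351 km/s.
Δv = Δv₁ + Δv₂ = 1.365 + 2.351 = 3.716 km/s.

Δv = 3716 m/s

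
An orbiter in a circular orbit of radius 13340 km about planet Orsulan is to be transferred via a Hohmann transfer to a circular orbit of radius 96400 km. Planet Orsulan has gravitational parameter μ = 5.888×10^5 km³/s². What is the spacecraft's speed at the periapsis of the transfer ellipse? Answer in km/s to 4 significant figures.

v = 8.806 km/s

The Hohmann ellipse has a_t = (r₁ + r₂)/2 = 54870 km.
At periapsis, r = 13340 km.
Applying v² = μ(2/r − 1/a_t): v = 8.806 km/s.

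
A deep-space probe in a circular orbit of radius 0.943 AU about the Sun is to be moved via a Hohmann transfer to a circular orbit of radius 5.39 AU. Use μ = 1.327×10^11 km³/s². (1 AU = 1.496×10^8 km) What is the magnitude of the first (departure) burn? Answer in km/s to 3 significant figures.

In km: r₁ = 0.943 × 1.496×10^8 = 1.410728×10^8 km; r₂ = 5.39 × 1.496×10^8 = 8.06344×10^8 km.
The Hohmann ellipse has a_t = (r₁ + r₂)/2 = 4.737084×10^8 km.
On the circular orbit at r = 1.410728×10^8 km, v_c = √(μ/r) = 30.670 km/s.
Transfer-orbit speed at the same r (vis-viva, a = a_t): v_t = √[μ(2/r − 1/a_t)] = 40.015 km/s.
Δv₁ = |v_t − v_c| = |40.015 − 30.670| = 9.345 km/s.

Δv₁ = 9.34 km/s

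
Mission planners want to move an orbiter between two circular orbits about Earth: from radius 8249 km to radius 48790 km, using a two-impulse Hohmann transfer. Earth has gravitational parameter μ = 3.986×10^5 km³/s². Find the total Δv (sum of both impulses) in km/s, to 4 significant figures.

Δv = 3.462 km/s

The Hohmann ellipse has a_t = (r₁ + r₂)/2 = 28519.5 km.
Circular speed at r₁: v₁ = √(μ/r₁) = √(3.986×10^5/8249) = 6.951 km/s.
On the transfer ellipse at r₁, vis-viva gives v_p = √[μ(2/r₁ − 1/a_t)] = 9.092 km/s.
First burn Δv₁ = |v_p − v₁| = 2.141 km/s.
Circular speed at r₂: v₂ = √(μ/r₂) = 2.858 km/s.
Transfer-orbit speed at r₂: v_a = √[μ(2/r₂ − 1/a_t)] = 1.537 km/s.
Second burn Δv₂ = |v₂ − v_a| = 1.321 km/s.
Total Δv = Δv₁ + Δv₂ = 3.462 km/s.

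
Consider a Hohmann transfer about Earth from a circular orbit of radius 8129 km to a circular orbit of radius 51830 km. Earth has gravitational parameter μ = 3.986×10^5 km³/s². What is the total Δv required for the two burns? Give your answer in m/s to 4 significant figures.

Δv = 3534 m/s

Semi-major axis of the transfer orbit: a_t = (8129 + 51830)/2 = 29979.5 km.
At r₁ the circular-orbit speed is v₁ = √(μ/r₁) = 7.002 km/s.
Transfer-orbit speed at r₁ (v² = μ(2/r − 1/a)): v_p = √[μ(2/r₁ − 1/a_t)] = 9.207 km/s.
First burn Δv₁ = |v_p − v₁| = 2.205 km/s.
Circular speed at r₂: v₂ = √(μ/r₂) = 2.773 km/s.
Transfer-orbit speed at r₂: v_a = √[μ(2/r₂ − 1/a_t)] = 1.444 km/s.
Second burn Δv₂ = |v₂ − v_a| = 1.329 km/s.
Total Δv = Δv₁ + Δv₂ = 3.534 km/s.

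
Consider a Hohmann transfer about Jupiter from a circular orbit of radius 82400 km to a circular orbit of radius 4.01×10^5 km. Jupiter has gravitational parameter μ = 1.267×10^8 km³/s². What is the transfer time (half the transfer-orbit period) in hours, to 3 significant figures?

t = 9.21 hours

The Hohmann ellipse has a_t = (r₁ + r₂)/2 = 2.417×10^5 km.
Half the transfer-orbit period gives t = π√(a_t³/μ) = 33160 s.
Converting: 33160 s ÷ 3600 s/hour = 9.21 hours.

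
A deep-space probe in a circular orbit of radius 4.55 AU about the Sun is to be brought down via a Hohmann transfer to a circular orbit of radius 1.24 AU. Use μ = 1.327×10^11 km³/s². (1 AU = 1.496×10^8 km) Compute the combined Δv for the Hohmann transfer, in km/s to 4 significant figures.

In km: r₁ = 4.55 × 1.496×10^8 = 6.8068×10^8 km; r₂ = 1.24 × 1.496×10^8 = 1.85504×10^8 km.
The Hohmann ellipse has a_t = (r₁ + r₂)/2 = 4.33092×10^8 km.
At r₁ the circular-orbit speed is v₁ = √(μ/r₁) = 13.963 km/s.
On the transfer ellipse at r₁, vis-viva gives v_a = √[μ(2/r₁ − 1/a_t)] = 9.1380 km/s.
First burn Δv₁ = |v_a − v₁| = 4.825 km/s.
At r₂, v₂ = √(μ/r₂) = 26.746 km/s.
Transfer-orbit speed at r₂: v_p = √[μ(2/r₂ − 1/a_t)] = 33.531 km/s.
Second burn Δv₂ = |v₂ − v_p| = 6.785 km/s.
Δv = Δv₁ + Δv₂ = 4.825 + 6.785 = 11.61 km/s.

Δv = 11.61 km/s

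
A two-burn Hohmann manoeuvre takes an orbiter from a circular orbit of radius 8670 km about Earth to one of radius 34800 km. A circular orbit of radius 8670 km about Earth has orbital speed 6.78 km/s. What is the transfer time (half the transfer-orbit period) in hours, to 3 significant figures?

From the circular-orbit relation v² = μ/r at r = 8670 km: μ = v²r = (6.78)² × 8670 = 3.98546×10^5 km³/s².
The Hohmann ellipse has a_t = (r₁ + r₂)/2 = 21735 km.
By Kepler's third law the transfer-orbit period is T = 2π√(a_t³/μ), so t = T/2 = 15950 s.
Converting: 15950 s ÷ 3600 s/hour = 4.43 hours.

t = 4.43 hours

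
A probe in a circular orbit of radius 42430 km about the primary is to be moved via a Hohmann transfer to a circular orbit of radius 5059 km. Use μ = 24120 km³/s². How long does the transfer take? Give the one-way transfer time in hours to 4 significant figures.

Transfer-ellipse semi-major axis a_t = (r₁ + r₂)/2 = (42430 + 5059)/2 = 23744.5 km.
By Kepler's third law the transfer-orbit period is T = 2π√(a_t³/μ), so t = T/2 = 74010 s.
Converting: 74010 s ÷ 3600 s/hour = 20.56 hours.

t = 20.56 hours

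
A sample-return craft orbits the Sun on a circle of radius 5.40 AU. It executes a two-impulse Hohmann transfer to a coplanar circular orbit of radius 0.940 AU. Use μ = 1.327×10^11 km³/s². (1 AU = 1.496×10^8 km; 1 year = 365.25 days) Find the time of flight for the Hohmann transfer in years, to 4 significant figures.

In km: r₁ = 5.40 × 1.496×10^8 = 8.0784×10^8 km; r₂ = 0.940 × 1.496×10^8 = 1.40624×10^8 km.
Transfer-ellipse semi-major axis a_t = (r₁ + r₂)/2 = (8.0784×10^8 + 1.40624×10^8)/2 = 4.74232×10^8 km.
Transfer time t = π√(a_t³/μ) = π√((4.74232×10^8)³ / 1.327×10^11) = 8.906×10^7 s.
Converting: 8.906×10^7 s ÷ 3.15576×10^7 s/year (365.25 × 86400) = 2.822 years.

t = 2.822 years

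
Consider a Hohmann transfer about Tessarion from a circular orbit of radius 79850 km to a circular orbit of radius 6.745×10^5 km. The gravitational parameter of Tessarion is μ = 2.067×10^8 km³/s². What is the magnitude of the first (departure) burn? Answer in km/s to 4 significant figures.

Semi-major axis of the transfer orbit: a_t = (79850 + 6.745×10^5)/2 = 3.77175×10^5 km.
On the circular orbit at r = 79850 km, v_c = √(μ/r) = 50.88 km/s.
Transfer-orbit speed at the same r (vis-viva, a = a_t): v_t = √[μ(2/r − 1/a_t)] = 68.04 km/s.
Δv₁ = |v_t − v_c| = |68.04 − 50.88| = 17.16 km/s.

Δv₁ = 17.16 km/s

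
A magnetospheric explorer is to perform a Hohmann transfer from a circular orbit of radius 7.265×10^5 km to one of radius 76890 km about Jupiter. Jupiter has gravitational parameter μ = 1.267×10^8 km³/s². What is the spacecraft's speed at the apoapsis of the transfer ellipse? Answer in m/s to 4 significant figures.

Transfer-ellipse semi-major axis a_t = (r₁ + r₂)/2 = (7.265×10^5 + 76890)/2 = 4.01695×10^5 km.
At apoapsis, r = 7.265×10^5 km.
Applying v² = μ(2/r − 1/a_t): v = 5.778 km/s.

v = 5778 m/s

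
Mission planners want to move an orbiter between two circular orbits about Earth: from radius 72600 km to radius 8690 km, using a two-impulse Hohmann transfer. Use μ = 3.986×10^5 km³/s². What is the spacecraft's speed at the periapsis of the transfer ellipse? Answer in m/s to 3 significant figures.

Semi-major axis of the transfer orbit: a_t = (72600 + 8690)/2 = 40645 km.
The periapsis of the transfer ellipse is at r = 8690 km.
Vis-viva: v = √[μ(2/r − 1/a_t)] = √[3.986×10^5 × (2/8690 − 1/40645)] = 9.052 km/s.

v = 9050 m/s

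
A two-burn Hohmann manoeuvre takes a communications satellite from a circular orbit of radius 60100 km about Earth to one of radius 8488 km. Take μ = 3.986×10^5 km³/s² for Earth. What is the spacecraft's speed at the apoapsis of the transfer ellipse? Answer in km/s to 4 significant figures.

Semi-major axis of the transfer orbit: a_t = (60100 + 8488)/2 = 34294 km.
The apoapsis of the transfer ellipse is at r = 60100 km.
Vis-viva: v = √[μ(2/r − 1/a_t)] = √[3.986×10^5 × (2/60100 − 1/34294)] = 1.281 km/s.

v = 1.281 km/s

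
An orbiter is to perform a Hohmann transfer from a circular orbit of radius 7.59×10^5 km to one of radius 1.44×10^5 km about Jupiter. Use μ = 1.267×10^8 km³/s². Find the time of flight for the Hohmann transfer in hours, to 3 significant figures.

t = 23.5 hours

Transfer-ellipse semi-major axis a_t = (r₁ + r₂)/2 = (7.590×10^5 + 1.440×10^5)/2 = 4.515×10^5 km.
Half the transfer-orbit period gives t = π√(a_t³/μ) = 84670 s.
Converting: 84670 s ÷ 3600 s/hour = 23.5 hours.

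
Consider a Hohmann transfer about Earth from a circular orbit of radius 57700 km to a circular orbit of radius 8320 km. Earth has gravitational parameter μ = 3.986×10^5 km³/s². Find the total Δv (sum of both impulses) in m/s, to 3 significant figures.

Transfer-ellipse semi-major axis a_t = (r₁ + r₂)/2 = (57700 + 8320)/2 = 33010 km.
At r₁ the circular-orbit speed is v₁ = √(μ/r₁) = 2.6283 km/s.
On the transfer ellipse at r₁, v² = μ(2/r − 1/a) gives v_a = √[μ(2/r₁ − 1/a_t)] = 1.3195 km/s.
First burn Δv₁ = |v_a − v₁| = 1.309 km/s.
At r₂, v₂ = √(μ/r₂) = 6.922 km/s.
Transfer-orbit speed at r₂: v_p = √[μ(2/r₂ − 1/a_t)] = 9.151 km/s.
Second burn Δv₂ = |v₂ − v_p| = 2.229 km/s.
Total Δv = Δv₁ + Δv₂ = 3.538 km/s.

Δv = 3540 m/s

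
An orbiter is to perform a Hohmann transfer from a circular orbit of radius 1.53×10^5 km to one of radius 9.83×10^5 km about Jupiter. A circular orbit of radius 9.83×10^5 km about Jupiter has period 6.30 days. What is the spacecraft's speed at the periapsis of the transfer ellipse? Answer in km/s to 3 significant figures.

From Kepler's third law T² = 4π²r³/μ at r = 9.83×10^5 km, T = 6.30 days = 6.30 × 86400 s = 5.4432×10^5 s: μ = 4π²r³/T² = 1.26564×10^8 km³/s².
The Hohmann ellipse has a_t = (r₁ + r₂)/2 = 5.680×10^5 km.
At periapsis, r = 1.530×10^5 km.
From the vis-viva equation, v = √[μ(2/r − 1/a_t)] = 37.84 km/s.

v = 37.8 km/s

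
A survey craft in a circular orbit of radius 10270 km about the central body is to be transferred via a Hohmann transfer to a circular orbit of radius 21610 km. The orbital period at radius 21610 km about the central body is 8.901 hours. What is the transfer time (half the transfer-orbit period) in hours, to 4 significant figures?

t = 2.819 hours

From Kepler's third law T² = 4π²r³/μ at r = 21610 km, T = 8.901 hours = 8.901 × 3600 s = 32043.6 s: μ = 4π²r³/T² = 3.88009×10^5 km³/s².
The Hohmann ellipse has a_t = (r₁ + r₂)/2 = 15940 km.
Transfer time t = π√(a_t³/μ) = π√((15940)³ / 3.88009×10^5) = 10150 s.
Converting: 10150 s ÷ 3600 s/hour = 2.819 hours.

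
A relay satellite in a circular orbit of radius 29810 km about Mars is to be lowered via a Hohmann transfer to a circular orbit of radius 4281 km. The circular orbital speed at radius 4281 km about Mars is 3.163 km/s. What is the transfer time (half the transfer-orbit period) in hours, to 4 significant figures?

t = 9.384 hours

From the circular-orbit relation v² = μ/r at r = 4281 km: μ = v²r = (3.163)² × 4281 = 42829.6 km³/s².
Transfer-ellipse semi-major axis a_t = (r₁ + r₂)/2 = (29810 + 4281)/2 = 17045.5 km.
Half the transfer-orbit period gives t = π√(a_t³/μ) = 33783 s.
Converting: 33783 s ÷ 3600 s/hour = 9.384 hours.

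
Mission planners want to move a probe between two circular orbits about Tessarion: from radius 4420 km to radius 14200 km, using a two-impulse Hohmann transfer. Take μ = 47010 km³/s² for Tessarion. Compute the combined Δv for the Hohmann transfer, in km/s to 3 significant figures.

Δv = 1.33 km/s

The Hohmann ellipse has a_t = (r₁ + r₂)/2 = 9310 km.
Circular speed at r₁: v₁ = √(μ/r₁) = √(47010/4420) = 3.26125 km/s.
On the transfer ellipse at r₁, vis-viva gives v_p = √[μ(2/r₁ − 1/a_t)] = 4.02766 km/s.
First burn Δv₁ = |v_p − v₁| = 0.7664 km/s.
Circular speed at r₂: v₂ = √(μ/r₂) = 1.8195 km/s.
Transfer-orbit speed at r₂: v_a = √[μ(2/r₂ − 1/a_t)] = 1.2537 km/s.
Second burn Δv₂ = |v₂ − v_a| = 0.5658 km/s.
Δv = Δv₁ + Δv₂ = 0.7664 + 0.5658 = 1.332 km/s.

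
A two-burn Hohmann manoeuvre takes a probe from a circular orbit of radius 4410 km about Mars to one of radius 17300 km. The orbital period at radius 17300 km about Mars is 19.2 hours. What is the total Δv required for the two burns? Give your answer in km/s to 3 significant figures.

From Kepler's third law T² = 4π²r³/μ at r = 17300 km, T = 19.2 hours = 19.2 × 3600 s = 69120 s: μ = 4π²r³/T² = 42784.9 km³/s².
Semi-major axis of the transfer orbit: a_t = (4410 + 17300)/2 = 10855 km.
At r₁ the circular-orbit speed is v₁ = √(μ/r₁) = 3.1148 km/s.
Transfer-orbit speed at r₁ (vis-viva): v_p = √[μ(2/r₁ − 1/a_t)] = 3.9322 km/s.
First burn Δv₁ = |v_p − v₁| = 0.8174 km/s.
Circular speed at r₂: v₂ = √(μ/r₂) = 1.5726 km/s.
Transfer-orbit speed at r₂: v_a = √[μ(2/r₂ − 1/a_t)] = 1.0024 km/s.
Second burn Δv₂ = |v₂ − v_a| = 0.5702 km/s.
Total Δv = Δv₁ + Δv₂ = 1.388 km/s.

Δv = 1.39 km/s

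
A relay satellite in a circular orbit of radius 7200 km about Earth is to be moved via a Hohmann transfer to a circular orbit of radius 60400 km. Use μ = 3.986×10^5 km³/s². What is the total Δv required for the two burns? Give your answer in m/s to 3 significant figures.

Δv = 3890 m/s

Transfer-ellipse semi-major axis a_t = (r₁ + r₂)/2 = (7200 + 60400)/2 = 33800 km.
At r₁ the circular-orbit speed is v₁ = √(μ/r₁) = 7.4405 km/s.
On the transfer ellipse at r₁, v² = μ(2/r − 1/a) gives v_p = √[μ(2/r₁ − 1/a_t)] = 9.9463 km/s.
First burn Δv₁ = |v_p − v₁| = 2.506 km/s.
Circular speed at r₂: v₂ = √(μ/r₂) = 2.569 km/s.
Transfer-orbit speed at r₂: v_a = √[μ(2/r₂ − 1/a_t)] = 1.186 km/s.
Second burn Δv₂ = |v₂ − v_a| = 1.383 km/s.
Δv = Δv₁ + Δv₂ = 2.506 + 1.383 = 3.889 km/s.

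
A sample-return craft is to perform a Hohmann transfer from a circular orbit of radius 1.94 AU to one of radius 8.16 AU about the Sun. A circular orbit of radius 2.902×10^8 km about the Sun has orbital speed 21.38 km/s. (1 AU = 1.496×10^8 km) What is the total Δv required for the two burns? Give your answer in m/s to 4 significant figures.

From the circular-orbit relation v² = μ/r at r = 2.902×10^8 km: μ = v²r = (21.38)² × 2.902×10^8 = 1.32652×10^11 km³/s².
In km: r₁ = 1.94 × 1.496×10^8 = 2.90224×10^8 km; r₂ = 8.16 × 1.496×10^8 = 1.220736×10^9 km.
Semi-major axis of the transfer orbit: a_t = (2.90224×10^8 + 1.220736×10^9)/2 = 7.5548×10^8 km.
Circular speed at r₁: v₁ = √(μ/r₁) = √(1.32652×10^11/2.90224×10^8) = 21.379 km/s.
Transfer-orbit speed at r₁ (vis-viva): v_p = √[μ(2/r₁ − 1/a_t)] = 27.176 km/s.
First burn Δv₁ = |v_p − v₁| = 5.797 km/s.
At r₂, v₂ = √(μ/r₂) = 10.424 km/s.
Transfer-orbit speed at r₂: v_a = √[μ(2/r₂ − 1/a_t)] = 6.4610 km/s.
Second burn Δv₂ = |v₂ − v_a| = 3.963 km/s.
Δv = Δv₁ + Δv₂ = 5.797 + 3.963 = 9.760 km/s.

Δv = 9760 m/s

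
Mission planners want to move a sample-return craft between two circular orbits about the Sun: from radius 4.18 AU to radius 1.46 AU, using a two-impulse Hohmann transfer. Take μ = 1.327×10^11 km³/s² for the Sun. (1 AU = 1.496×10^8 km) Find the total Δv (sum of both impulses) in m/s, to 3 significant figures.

In km: r₁ = 4.18 × 1.496×10^8 = 6.25328×10^8 km; r₂ = 1.46 × 1.496×10^8 = 2.18416×10^8 km.
The Hohmann ellipse has a_t = (r₁ + r₂)/2 = 4.21872×10^8 km.
Circular speed at r₁: v₁ = √(μ/r₁) = √(1.327×10^11/6.25328×10^8) = 14.56738 km/s.
Transfer-orbit speed at r₁ (v² = μ(2/r − 1/a)): v_a = √[μ(2/r₁ − 1/a_t)] = 10.48174 km/s.
First burn Δv₁ = |v_a − v₁| = 4.0856 km/s.
Circular speed at r₂: v₂ = √(μ/r₂) = 24.6487 km/s.
Transfer-orbit speed at r₂: v_p = √[μ(2/r₂ − 1/a_t)] = 30.0094 km/s.
Second burn Δv₂ = |v₂ − v_p| = 5.3607 km/s.
Total Δv = Δv₁ + Δv₂ = 9.446 km/s.

Δv = 9450 m/s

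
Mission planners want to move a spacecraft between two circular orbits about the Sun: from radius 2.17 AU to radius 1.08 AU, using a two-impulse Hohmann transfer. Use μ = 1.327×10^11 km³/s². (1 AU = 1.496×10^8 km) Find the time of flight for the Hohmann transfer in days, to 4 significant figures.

In km: r₁ = 2.17 × 1.496×10^8 = 3.24632×10^8 km; r₂ = 1.08 × 1.496×10^8 = 1.61568×10^8 km.
The Hohmann ellipse has a_t = (r₁ + r₂)/2 = 2.431×10^8 km.
Transfer time t = π√(a_t³/μ) = π√((2.431×10^8)³ / 1.327×10^11) = 3.2688×10^7 s.
Converting: 3.2688×10^7 s ÷ 86400 s/day = 378.3 days.

t = 378.3 days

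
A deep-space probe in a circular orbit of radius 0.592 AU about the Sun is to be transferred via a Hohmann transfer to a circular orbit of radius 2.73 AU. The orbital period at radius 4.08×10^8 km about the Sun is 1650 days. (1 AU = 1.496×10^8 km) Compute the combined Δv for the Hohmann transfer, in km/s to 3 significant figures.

From Kepler's third law T² = 4π²r³/μ at r = 4.08×10^8 km, T = 1650 days = 1650 × 86400 s = 1.4256×10^8 s: μ = 4π²r³/T² = 1.31930×10^11 km³/s².
In km: r₁ = 0.592 × 1.496×10^8 = 8.85632×10^7 km; r₂ = 2.73 × 1.496×10^8 = 4.08408×10^8 km.
The Hohmann ellipse has a_t = (r₁ + r₂)/2 = 2.484856×10^8 km.
Circular speed at r₁: v₁ = √(μ/r₁) = √(1.31930×10^11/8.85632×10^7) = 38.5963 km/s.
On the transfer ellipse at r₁, vis-viva gives v_p = √[μ(2/r₁ − 1/a_t)] = 49.4814 km/s.
First burn Δv₁ = |v_p − v₁| = 10.89 km/s.
At r₂, v₂ = √(μ/r₂) = 17.973 km/s.
Transfer-orbit speed at r₂: v_a = √[μ(2/r₂ − 1/a_t)] = 10.730 km/s.
Second burn Δv₂ = |v₂ − v_a| = 7.243 km/s.
Δv = Δv₁ + Δv₂ = 10.89 + 7.243 = 18.13 km/s.

Δv = 18.1 km/s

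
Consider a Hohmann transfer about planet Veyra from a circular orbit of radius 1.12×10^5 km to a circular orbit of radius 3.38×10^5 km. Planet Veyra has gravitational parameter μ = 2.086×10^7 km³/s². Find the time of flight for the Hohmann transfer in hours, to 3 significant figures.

Transfer-ellipse semi-major axis a_t = (r₁ + r₂)/2 = (1.120×10^5 + 3.380×10^5)/2 = 2.250×10^5 km.
By Kepler's third law the transfer-orbit period is T = 2π√(a_t³/μ), so t = T/2 = 73410 s.
Converting: 73410 s ÷ 3600 s/hour = 20.4 hours.

t = 20.4 hours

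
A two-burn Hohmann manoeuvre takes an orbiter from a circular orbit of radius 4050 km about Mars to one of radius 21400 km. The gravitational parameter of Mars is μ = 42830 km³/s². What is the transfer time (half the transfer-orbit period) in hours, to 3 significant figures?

t = 6.05 hours

Semi-major axis of the transfer orbit: a_t = (4050 + 21400)/2 = 12725 km.
Transfer time t = π√(a_t³/μ) = π√((12725)³ / 42830) = 21790 s.
Converting: 21790 s ÷ 3600 s/hour = 6.05 hours.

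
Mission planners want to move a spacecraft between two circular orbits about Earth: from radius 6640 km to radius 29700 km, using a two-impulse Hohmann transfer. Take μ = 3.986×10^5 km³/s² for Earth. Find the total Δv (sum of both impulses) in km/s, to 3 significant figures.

Δv = 3.61 km/s

The Hohmann ellipse has a_t = (r₁ + r₂)/2 = 18170 km.
Circular speed at r₁: v₁ = √(μ/r₁) = √(3.986×10^5/6640) = 7.748 km/s.
On the transfer ellipse at r₁, vis-viva gives v_p = √[μ(2/r₁ − 1/a_t)] = 9.906 km/s.
First burn Δv₁ = |v_p − v₁| = 2.158 km/s.
Circular speed at r₂: v₂ = √(μ/r₂) = 3.6635 km/s.
Transfer-orbit speed at r₂: v_a = √[μ(2/r₂ − 1/a_t)] = 2.2146 km/s.
Second burn Δv₂ = |v₂ − v_a| = 1.449 km/s.
Total Δv = Δv₁ + Δv₂ = 3.607 km/s.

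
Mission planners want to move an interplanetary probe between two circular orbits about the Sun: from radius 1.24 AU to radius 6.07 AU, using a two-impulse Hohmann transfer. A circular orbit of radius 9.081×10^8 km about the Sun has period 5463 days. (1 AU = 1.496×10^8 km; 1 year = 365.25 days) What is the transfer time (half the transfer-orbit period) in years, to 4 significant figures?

From Kepler's third law T² = 4π²r³/μ at r = 9.081×10^8 km, T = 5463 days = 5463 × 86400 s = 4.720032×10^8 s: μ = 4π²r³/T² = 1.32700×10^11 km³/s².
In km: r₁ = 1.24 × 1.496×10^8 = 1.85504×10^8 km; r₂ = 6.07 × 1.496×10^8 = 9.08072×10^8 km.
Semi-major axis of the transfer orbit: a_t = (1.85504×10^8 + 9.08072×10^8)/2 = 5.46788×10^8 km.
Half the transfer-orbit period gives t = π√(a_t³/μ) = 1.1027×10^8 s.
Converting: 1.1027×10^8 s ÷ 3.15576×10^7 s/year (365.25 × 86400) = 3.494 years.

t = 3.494 years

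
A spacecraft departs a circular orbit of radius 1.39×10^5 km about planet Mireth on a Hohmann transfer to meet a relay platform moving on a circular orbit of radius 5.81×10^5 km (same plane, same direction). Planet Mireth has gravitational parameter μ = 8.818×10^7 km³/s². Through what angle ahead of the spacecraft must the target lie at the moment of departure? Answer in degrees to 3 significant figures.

φ = 92.2°

Semi-major axis of the transfer orbit: a_t = (1.390×10^5 + 5.810×10^5)/2 = 3.600×10^5 km.
Transfer time t = π√(a_t³/μ) = 72263 s.
Target angular speed ω₂ = √(μ/r₂³) = 2.1204×10^-5 rad/s.
Angle swept by the target during transfer: ω₂·t = 1.5323 rad = 87.79°.
Arrival is 180° from departure on the ellipse, so φ = 180° − 87.79° = 92.2°.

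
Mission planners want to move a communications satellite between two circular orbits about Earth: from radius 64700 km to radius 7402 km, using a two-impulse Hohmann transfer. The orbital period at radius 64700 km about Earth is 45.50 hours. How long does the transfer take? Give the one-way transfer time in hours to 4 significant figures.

From Kepler's third law T² = 4π²r³/μ at r = 64700 km, T = 45.50 hours = 45.50 × 3600 s = 1.638×10^5 s: μ = 4π²r³/T² = 3.98515×10^5 km³/s².
Transfer-ellipse semi-major axis a_t = (r₁ + r₂)/2 = (64700 + 7402)/2 = 36051 km.
Half the transfer-orbit period gives t = π√(a_t³/μ) = 34064.6 s.
Converting: 34064.6 s ÷ 3600 s/hour = 9.462 hours.

t = 9.462 hours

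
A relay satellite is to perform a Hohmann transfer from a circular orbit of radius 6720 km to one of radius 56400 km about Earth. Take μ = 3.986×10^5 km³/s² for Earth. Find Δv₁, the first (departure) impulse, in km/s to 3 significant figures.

Semi-major axis of the transfer orbit: a_t = (6720 + 56400)/2 = 31560 km.
On the circular orbit at r = 6720 km, v_c = √(μ/r) = 7.7017 km/s.
Transfer-orbit speed at the same r (vis-viva, a = a_t): v_t = √[μ(2/r − 1/a_t)] = 10.296 km/s.
Δv₁ = |v_t − v_c| = |10.296 − 7.7017| = 2.594 km/s.

Δv₁ = 2.59 km/s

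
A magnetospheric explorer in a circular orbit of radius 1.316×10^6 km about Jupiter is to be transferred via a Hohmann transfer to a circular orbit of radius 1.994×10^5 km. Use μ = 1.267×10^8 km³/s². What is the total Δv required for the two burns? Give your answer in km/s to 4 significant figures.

Δv = 12.79 km/s

Semi-major axis of the transfer orbit: a_t = (1.316×10^6 + 1.994×10^5)/2 = 7.577×10^5 km.
At r₁ the circular-orbit speed is v₁ = √(μ/r₁) = 9.8121 km/s.
On the transfer ellipse at r₁, v² = μ(2/r − 1/a) gives v_a = √[μ(2/r₁ − 1/a_t)] = 5.0335 km/s.
First burn Δv₁ = |v_a − v₁| = 4.779 km/s.
At r₂, v₂ = √(μ/r₂) = 25.207 km/s.
Transfer-orbit speed at r₂: v_p = √[μ(2/r₂ − 1/a_t)] = 33.220 km/s.
Second burn Δv₂ = |v₂ − v_p| = 8.013 km/s.
Total Δv = Δv₁ + Δv₂ = 12.79 km/s.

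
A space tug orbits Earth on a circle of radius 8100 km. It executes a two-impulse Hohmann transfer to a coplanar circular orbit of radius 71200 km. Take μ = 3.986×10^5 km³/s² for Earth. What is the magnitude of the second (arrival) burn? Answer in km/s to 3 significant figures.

Δv₂ = 1.30 km/s

The Hohmann ellipse has a_t = (r₁ + r₂)/2 = 39650 km.
Circular speed at r = 71200 km: v_c = √(μ/r) = 2.366 km/s.
Transfer-orbit speed at the same r (vis-viva, a = a_t): v_t = √[μ(2/r − 1/a_t)] = 1.069 km/s.
Δv₂ = |v_t − v_c| = |1.069 − 2.366| = 1.297 km/s.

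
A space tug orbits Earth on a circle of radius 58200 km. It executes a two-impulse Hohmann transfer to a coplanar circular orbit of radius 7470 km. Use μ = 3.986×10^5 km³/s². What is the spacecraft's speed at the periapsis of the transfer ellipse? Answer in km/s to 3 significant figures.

Transfer-ellipse semi-major axis a_t = (r₁ + r₂)/2 = (58200 + 7470)/2 = 32835 km.
At periapsis, r = 7470 km.
Applying v² = μ(2/r − 1/a_t): v = 9.725 km/s.

v = 9.73 km/s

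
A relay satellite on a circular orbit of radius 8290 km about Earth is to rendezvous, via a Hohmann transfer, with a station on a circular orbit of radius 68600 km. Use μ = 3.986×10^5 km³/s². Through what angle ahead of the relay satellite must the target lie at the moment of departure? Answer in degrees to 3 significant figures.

Semi-major axis of the transfer orbit: a_t = (8290 + 68600)/2 = 38445 km.
Transfer time t = π√(a_t³/μ) = 37510 s.
The target's mean motion on its circular orbit is ω₂ = √(μ/r₂³) = 3.514×10^-5 rad/s.
Angle swept by the target during transfer: ω₂·t = 1.318 rad = 75.52°.
Arrival is 180° from departure on the ellipse, so φ = 180° − 75.52° = 104°.

φ = 104°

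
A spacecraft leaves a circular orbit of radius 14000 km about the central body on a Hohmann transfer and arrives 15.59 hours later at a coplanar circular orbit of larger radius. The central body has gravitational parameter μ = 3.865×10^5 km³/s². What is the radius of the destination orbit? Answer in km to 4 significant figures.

r₂ = 85560 km

Transfer time t = 15.59 hours = 56124 s, and t = π√(a_t³/μ).
So a_t = (μ t²/π²)^(1/3) = (3.865×10^5 × (56124)² / π²)^(1/3) = 49779 km.
Since a_t = (r₁ + r₂)/2, r₂ = 2a_t − r₁ = 2×49779 − 14000 = 85558 km.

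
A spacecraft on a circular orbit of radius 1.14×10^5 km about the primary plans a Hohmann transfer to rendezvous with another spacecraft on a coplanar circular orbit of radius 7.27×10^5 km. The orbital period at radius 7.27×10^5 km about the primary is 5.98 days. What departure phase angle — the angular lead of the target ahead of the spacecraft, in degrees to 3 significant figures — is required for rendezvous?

φ = 101°

From Kepler's third law T² = 4π²r³/μ at r = 7.27×10^5 km, T = 5.98 days = 5.98 × 86400 s = 5.16672×10^5 s: μ = 4π²r³/T² = 5.68242×10^7 km³/s².
Transfer-ellipse semi-major axis a_t = (r₁ + r₂)/2 = (1.140×10^5 + 7.270×10^5)/2 = 4.205×10^5 km.
The half-period of the transfer ellipse is t = π√(a_t³/μ) = 1.1364×10^5 s.
Target angular speed ω₂ = √(μ/r₂³) = 1.2161×10^-5 rad/s.
Angle swept by the target during transfer: ω₂·t = 1.382 rad = 79.18°.
Arrival is 180° from departure on the ellipse, so φ = 180° − 79.18° = 101°.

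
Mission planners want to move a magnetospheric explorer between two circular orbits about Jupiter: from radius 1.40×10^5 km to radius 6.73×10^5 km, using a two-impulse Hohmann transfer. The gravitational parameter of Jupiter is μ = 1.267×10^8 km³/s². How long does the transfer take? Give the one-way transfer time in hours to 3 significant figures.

t = 20.1 hours

Transfer-ellipse semi-major axis a_t = (r₁ + r₂)/2 = (1.400×10^5 + 6.730×10^5)/2 = 4.065×10^5 km.
By Kepler's third law the transfer-orbit period is T = 2π√(a_t³/μ), so t = T/2 = 72340 s.
Converting: 72340 s ÷ 3600 s/hour = 20.1 hours.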